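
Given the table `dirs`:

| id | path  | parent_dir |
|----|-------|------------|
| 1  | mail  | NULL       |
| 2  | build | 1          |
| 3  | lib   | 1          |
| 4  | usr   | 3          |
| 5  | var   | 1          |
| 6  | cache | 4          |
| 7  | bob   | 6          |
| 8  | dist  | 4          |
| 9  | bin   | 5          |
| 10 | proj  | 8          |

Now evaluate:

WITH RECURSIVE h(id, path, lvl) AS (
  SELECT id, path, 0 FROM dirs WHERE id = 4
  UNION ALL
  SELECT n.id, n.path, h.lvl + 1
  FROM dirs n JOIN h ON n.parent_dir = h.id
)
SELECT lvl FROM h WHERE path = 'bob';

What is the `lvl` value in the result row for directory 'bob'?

2

Base: id=4 (usr) at lvl 0.
Iteration 1: rows with parent_dir in {4} -> cache (id 6, lvl 1), dist (id 8, lvl 1).
Iteration 2: rows with parent_dir in {6,8} -> bob (id 7, lvl 2), proj (id 10, lvl 2).
Iteration 3: no rows with parent_dir in {7,10}; recursion stops.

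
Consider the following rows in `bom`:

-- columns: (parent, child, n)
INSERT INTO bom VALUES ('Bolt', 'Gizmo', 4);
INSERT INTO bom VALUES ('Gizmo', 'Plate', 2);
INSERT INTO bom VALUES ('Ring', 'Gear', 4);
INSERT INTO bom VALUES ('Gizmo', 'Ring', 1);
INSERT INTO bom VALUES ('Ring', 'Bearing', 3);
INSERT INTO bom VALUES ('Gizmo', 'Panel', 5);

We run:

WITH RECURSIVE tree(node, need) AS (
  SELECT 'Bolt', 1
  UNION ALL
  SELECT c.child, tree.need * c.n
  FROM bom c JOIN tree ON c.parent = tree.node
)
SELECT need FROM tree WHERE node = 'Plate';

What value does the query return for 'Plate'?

8

Base: (Bolt, need=1).
Iteration 1: components of {Bolt} -> Gizmo = 1*4 = 4.
Iteration 2: components of {Gizmo} -> Panel = 4*5 = 20, Plate = 4*2 = 8, Ring = 4*1 = 4.
Iteration 3: components of {Panel,Plate,Ring} -> Bearing = 4*3 = 12, Gear = 4*4 = 16.
Iteration 4: no further components; recursion stops.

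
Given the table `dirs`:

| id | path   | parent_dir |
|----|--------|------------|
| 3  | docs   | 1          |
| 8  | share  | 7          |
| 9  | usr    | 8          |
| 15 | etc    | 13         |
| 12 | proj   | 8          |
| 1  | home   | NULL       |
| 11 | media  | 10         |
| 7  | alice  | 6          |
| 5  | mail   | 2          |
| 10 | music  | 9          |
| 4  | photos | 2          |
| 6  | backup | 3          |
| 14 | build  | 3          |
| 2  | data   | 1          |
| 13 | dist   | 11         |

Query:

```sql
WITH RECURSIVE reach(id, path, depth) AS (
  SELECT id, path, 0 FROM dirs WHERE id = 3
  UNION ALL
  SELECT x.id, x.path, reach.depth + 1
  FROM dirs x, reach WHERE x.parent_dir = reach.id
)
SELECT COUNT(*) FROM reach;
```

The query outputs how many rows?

Base: id=3 (docs) at depth 0.
Iteration 1: rows with parent_dir in {3} -> backup (id 6, depth 1), build (id 14, depth 1).
Iteration 2: rows with parent_dir in {6,14} -> alice (id 7, depth 2).
Iteration 3: rows with parent_dir in {7} -> share (id 8, depth 3).
Iteration 4: rows with parent_dir in {8} -> usr (id 9, depth 4), proj (id 12, depth 4).
Iteration 5: rows with parent_dir in {9,12} -> music (id 10, depth 5).
Iteration 6: rows with parent_dir in {10} -> media (id 11, depth 6).
Iteration 7: rows with parent_dir in {11} -> dist (id 13, depth 7).
Iteration 8: rows with parent_dir in {13} -> etc (id 15, depth 8).
Iteration 9: no rows with parent_dir in {15}; recursion stops.
Total rows emitted: 11.

11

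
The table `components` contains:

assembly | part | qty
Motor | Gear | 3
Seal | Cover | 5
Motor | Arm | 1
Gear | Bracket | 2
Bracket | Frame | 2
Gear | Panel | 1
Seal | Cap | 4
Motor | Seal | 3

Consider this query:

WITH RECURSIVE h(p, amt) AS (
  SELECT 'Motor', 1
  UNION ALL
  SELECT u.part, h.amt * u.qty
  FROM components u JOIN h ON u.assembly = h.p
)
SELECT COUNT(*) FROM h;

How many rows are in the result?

Base: (Motor, amt=1).
Iteration 1: components of {Motor} -> Arm = 1*1 = 1, Gear = 1*3 = 3, Seal = 1*3 = 3.
Iteration 2: components of {Arm,Gear,Seal} -> Bracket = 3*2 = 6, Cap = 3*4 = 12, Cover = 3*5 = 15, Panel = 3*1 = 3.
Iteration 3: components of {Bracket,Cap,Cover,Panel} -> Frame = 6*2 = 12.
Iteration 4: no further components; recursion stops.
Total rows emitted: 9.

9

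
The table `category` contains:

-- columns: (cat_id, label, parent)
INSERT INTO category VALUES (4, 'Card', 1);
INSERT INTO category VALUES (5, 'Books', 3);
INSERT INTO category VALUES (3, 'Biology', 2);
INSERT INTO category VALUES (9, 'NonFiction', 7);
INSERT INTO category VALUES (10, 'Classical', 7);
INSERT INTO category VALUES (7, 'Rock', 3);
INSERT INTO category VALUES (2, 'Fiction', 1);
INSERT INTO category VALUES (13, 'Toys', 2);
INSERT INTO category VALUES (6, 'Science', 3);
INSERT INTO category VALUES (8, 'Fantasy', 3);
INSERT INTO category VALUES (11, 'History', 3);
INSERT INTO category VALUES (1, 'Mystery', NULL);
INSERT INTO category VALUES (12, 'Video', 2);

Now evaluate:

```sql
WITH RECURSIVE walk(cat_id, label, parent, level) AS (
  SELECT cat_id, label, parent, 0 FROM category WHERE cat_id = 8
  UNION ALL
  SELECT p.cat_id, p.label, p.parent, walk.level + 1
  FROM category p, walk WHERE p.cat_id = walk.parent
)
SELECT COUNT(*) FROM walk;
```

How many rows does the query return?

4

Base: cat_id=8 (Fantasy), parent=3, level 0.
Iteration 1: join on cat_id=3 -> Biology (id 3, parent=2, level 1).
Iteration 2: join on cat_id=2 -> Fiction (id 2, parent=1, level 2).
Iteration 3: join on cat_id=1 -> Mystery (id 1, parent=NULL, level 3).
Iteration 4: parent is NULL; no match; recursion stops.
Total rows emitted: 4.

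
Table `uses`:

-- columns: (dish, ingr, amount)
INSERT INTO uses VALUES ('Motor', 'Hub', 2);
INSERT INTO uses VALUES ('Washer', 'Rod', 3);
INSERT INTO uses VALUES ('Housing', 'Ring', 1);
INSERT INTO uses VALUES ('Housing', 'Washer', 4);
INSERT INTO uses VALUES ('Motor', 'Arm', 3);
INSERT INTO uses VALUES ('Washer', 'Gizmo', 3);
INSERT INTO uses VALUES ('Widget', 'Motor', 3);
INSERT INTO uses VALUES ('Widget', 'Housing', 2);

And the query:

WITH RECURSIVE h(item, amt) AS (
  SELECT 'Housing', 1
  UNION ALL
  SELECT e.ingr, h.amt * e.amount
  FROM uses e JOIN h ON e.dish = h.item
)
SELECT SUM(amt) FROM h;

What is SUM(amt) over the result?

Base: (Housing, amt=1).
Iteration 1: components of {Housing} -> Ring = 1*1 = 1, Washer = 1*4 = 4.
Iteration 2: components of {Ring,Washer} -> Gizmo = 4*3 = 12, Rod = 4*3 = 12.
Iteration 3: no further components; recursion stops.
SUM(amt) = 1 + 1 + 4 + 12 + 12 = 30.

30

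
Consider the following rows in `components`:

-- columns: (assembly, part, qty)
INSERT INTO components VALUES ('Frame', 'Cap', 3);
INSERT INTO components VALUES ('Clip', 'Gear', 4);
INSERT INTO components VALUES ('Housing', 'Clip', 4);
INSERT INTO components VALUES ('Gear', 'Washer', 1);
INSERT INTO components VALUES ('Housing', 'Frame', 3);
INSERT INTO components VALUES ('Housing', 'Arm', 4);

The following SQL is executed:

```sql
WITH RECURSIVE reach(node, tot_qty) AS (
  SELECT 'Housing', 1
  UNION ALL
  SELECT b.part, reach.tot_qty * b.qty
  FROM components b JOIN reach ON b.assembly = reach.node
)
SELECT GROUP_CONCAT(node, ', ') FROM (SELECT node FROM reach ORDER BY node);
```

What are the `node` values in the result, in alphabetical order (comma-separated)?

Base: (Housing, tot_qty=1).
Iteration 1: components of {Housing} -> Arm = 1*4 = 4, Clip = 1*4 = 4, Frame = 1*3 = 3.
Iteration 2: components of {Arm,Clip,Frame} -> Cap = 3*3 = 9, Gear = 4*4 = 16.
Iteration 3: components of {Cap,Gear} -> Washer = 16*1 = 16.
Iteration 4: no further components; recursion stops.

Arm, Cap, Clip, Frame, Gear, Housing, Washer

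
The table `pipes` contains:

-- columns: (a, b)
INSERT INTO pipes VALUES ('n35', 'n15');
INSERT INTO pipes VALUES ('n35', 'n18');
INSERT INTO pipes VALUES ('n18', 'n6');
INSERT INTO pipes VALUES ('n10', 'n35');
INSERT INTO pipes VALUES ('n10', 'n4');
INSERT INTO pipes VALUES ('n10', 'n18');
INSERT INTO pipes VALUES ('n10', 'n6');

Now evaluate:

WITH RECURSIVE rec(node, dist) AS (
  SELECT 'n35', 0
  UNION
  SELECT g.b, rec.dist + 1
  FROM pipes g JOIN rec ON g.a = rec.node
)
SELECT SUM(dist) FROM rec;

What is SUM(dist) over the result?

4

Base: (n35, dist=0).
Iteration 1: edges from {n35} -> (n15, dist=1), (n18, dist=1).
Iteration 2: edges from {n15,n18} -> (n6, dist=2).
Iteration 3: no outgoing edges from {n6}; recursion stops.
SUM(dist) = 0 + 1 + 1 + 2 = 4.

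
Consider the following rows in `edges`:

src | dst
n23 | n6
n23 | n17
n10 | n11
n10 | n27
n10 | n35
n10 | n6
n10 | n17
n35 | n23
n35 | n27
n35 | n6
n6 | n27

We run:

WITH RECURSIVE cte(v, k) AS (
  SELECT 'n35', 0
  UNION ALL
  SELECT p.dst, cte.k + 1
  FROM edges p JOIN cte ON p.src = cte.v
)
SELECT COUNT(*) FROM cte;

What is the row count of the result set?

8

Base: (n35, k=0).
Iteration 1: edges from {n35} -> (n23, k=1), (n27, k=1), (n6, k=1).
Iteration 2: edges from {n23,n27,n6} -> (n17, k=2), (n27, k=2), (n6, k=2).
Iteration 3: edges from {n17,n27,n6} -> (n27, k=3).
Iteration 4: no outgoing edges from {n27}; recursion stops.
Total rows emitted: 8.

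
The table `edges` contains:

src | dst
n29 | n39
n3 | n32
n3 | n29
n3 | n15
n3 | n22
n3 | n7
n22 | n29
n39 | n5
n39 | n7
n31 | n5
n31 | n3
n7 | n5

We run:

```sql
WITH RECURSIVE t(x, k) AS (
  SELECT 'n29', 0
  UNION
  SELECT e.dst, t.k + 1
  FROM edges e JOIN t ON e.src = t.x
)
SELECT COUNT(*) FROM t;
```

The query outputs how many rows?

Base: (n29, k=0).
Iteration 1: edges from {n29} -> (n39, k=1).
Iteration 2: edges from {n39} -> (n5, k=2), (n7, k=2).
Iteration 3: edges from {n5,n7} -> (n5, k=3).
Iteration 4: no outgoing edges from {n5}; recursion stops.
Total rows emitted: 5.

5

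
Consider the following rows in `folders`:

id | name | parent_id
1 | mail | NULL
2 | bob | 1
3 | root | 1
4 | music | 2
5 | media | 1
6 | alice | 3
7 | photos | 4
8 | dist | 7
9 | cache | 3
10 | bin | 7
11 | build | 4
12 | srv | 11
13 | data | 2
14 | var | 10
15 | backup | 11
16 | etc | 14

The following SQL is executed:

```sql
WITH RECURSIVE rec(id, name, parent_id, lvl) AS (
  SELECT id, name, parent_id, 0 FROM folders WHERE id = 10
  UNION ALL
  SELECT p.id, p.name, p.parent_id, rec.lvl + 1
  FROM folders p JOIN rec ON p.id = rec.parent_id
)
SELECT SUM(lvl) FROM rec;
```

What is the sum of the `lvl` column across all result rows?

Base: id=10 (bin), parent_id=7, lvl 0.
Iteration 1: join on id=7 -> photos (id 7, parent_id=4, lvl 1).
Iteration 2: join on id=4 -> music (id 4, parent_id=2, lvl 2).
Iteration 3: join on id=2 -> bob (id 2, parent_id=1, lvl 3).
Iteration 4: join on id=1 -> mail (id 1, parent_id=NULL, lvl 4).
Iteration 5: parent_id is NULL; no match; recursion stops.
SUM(lvl) = 0 + 1 + 2 + 3 + 4 = 10.

10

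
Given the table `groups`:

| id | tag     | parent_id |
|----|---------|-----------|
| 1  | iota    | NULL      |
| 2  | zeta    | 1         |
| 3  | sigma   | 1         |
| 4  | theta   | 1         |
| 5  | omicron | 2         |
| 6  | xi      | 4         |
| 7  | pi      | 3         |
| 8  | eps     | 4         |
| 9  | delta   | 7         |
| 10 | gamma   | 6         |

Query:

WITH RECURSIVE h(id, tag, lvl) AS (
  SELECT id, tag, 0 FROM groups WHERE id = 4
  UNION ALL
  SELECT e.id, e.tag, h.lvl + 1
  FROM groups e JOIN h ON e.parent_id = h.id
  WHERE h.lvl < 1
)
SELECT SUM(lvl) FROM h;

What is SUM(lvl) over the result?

Base: id=4 (theta) at lvl 0.
Iteration 1: rows with parent_id in {4} -> xi (id 6, lvl 1), eps (id 8, lvl 1).
Iteration 2: lvl < 1 fails for all current rows; recursion stops.
SUM(lvl) = 0 + 1 + 1 = 2.

2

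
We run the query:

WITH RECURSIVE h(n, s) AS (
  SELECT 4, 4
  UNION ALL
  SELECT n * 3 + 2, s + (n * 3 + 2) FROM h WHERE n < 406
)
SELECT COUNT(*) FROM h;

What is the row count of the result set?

Base: n=4, s=4.
Iteration 1: 4 < 406 holds -> n = 4 * 3 + 2 = 14, s = 4 + 14 = 18.
Iteration 2: 14 < 406 holds -> n = 14 * 3 + 2 = 44, s = 18 + 44 = 62.
Iteration 3: 44 < 406 holds -> n = 44 * 3 + 2 = 134, s = 62 + 134 = 196.
Iteration 4: 134 < 406 holds -> n = 134 * 3 + 2 = 404, s = 196 + 404 = 600.
Iteration 5: 404 < 406 holds -> n = 404 * 3 + 2 = 1214, s = 600 + 1214 = 1814.
Iteration 6: 1214 < 406 fails; recursion stops.
Total rows emitted: 6.

6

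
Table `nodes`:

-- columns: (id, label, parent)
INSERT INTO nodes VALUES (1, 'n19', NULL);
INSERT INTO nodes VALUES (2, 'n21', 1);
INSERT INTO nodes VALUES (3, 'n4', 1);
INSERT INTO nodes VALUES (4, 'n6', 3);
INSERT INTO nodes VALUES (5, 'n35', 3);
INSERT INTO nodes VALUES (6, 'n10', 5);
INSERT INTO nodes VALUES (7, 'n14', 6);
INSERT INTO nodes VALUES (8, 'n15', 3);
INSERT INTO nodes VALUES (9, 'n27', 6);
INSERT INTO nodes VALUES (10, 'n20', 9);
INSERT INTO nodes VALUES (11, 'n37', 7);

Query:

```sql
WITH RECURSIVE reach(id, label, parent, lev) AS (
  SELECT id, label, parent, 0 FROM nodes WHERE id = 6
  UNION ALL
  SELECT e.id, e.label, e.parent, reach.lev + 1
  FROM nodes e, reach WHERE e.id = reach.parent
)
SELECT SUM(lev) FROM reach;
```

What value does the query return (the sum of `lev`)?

6

Base: id=6 (n10), parent=5, lev 0.
Iteration 1: join on id=5 -> n35 (id 5, parent=3, lev 1).
Iteration 2: join on id=3 -> n4 (id 3, parent=1, lev 2).
Iteration 3: join on id=1 -> n19 (id 1, parent=NULL, lev 3).
Iteration 4: parent is NULL; no match; recursion stops.
SUM(lev) = 0 + 1 + 2 + 3 = 6.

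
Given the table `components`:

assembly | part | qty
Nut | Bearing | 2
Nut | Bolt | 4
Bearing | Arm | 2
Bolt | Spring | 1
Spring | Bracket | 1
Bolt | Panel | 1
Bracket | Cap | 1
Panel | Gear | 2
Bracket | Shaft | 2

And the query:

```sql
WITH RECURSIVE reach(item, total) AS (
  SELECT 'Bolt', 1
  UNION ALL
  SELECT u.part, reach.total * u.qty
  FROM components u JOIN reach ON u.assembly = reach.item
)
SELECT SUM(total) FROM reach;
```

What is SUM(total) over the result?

9

Base: (Bolt, total=1).
Iteration 1: components of {Bolt} -> Panel = 1*1 = 1, Spring = 1*1 = 1.
Iteration 2: components of {Panel,Spring} -> Bracket = 1*1 = 1, Gear = 1*2 = 2.
Iteration 3: components of {Bracket,Gear} -> Cap = 1*1 = 1, Shaft = 1*2 = 2.
Iteration 4: no further components; recursion stops.
SUM(total) = 1 + 1 + 1 + 1 + 2 + 1 + 2 = 9.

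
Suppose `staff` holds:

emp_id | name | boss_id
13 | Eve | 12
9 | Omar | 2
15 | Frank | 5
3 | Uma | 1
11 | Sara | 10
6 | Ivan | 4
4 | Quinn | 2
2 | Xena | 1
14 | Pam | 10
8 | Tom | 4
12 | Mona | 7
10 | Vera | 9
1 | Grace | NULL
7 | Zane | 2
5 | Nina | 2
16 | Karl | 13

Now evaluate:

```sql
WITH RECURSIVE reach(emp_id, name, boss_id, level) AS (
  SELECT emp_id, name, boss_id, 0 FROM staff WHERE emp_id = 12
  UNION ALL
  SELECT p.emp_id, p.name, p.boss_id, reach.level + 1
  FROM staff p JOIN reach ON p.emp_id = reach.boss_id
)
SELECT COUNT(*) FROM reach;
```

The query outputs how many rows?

4

Base: emp_id=12 (Mona), boss_id=7, level 0.
Iteration 1: join on emp_id=7 -> Zane (id 7, boss_id=2, level 1).
Iteration 2: join on emp_id=2 -> Xena (id 2, boss_id=1, level 2).
Iteration 3: join on emp_id=1 -> Grace (id 1, boss_id=NULL, level 3).
Iteration 4: boss_id is NULL; no match; recursion stops.
Total rows emitted: 4.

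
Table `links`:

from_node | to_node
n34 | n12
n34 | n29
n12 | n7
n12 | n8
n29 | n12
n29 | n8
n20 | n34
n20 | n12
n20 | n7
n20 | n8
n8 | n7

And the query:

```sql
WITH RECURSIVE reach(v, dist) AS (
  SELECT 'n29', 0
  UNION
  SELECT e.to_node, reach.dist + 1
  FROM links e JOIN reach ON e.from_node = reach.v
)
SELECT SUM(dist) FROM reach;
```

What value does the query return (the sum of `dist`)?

Base: (n29, dist=0).
Iteration 1: edges from {n29} -> (n12, dist=1), (n8, dist=1).
Iteration 2: edges from {n12,n8} -> (n7, dist=2), (n8, dist=2). [UNION drops 1 duplicate row(s)]
Iteration 3: edges from {n7,n8} -> (n7, dist=3).
Iteration 4: no outgoing edges from {n7}; recursion stops.
SUM(dist) = 0 + 1 + 1 + 2 + 2 + 3 = 9.

9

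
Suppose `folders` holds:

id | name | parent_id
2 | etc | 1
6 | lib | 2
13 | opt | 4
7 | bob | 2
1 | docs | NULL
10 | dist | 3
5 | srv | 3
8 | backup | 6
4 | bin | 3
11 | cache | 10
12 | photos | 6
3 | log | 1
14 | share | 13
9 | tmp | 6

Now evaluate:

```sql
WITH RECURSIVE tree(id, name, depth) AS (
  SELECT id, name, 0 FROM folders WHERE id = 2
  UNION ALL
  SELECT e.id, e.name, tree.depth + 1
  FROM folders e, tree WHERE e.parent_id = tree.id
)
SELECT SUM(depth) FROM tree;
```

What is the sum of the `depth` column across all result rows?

Base: id=2 (etc) at depth 0.
Iteration 1: rows with parent_id in {2} -> lib (id 6, depth 1), bob (id 7, depth 1).
Iteration 2: rows with parent_id in {6,7} -> backup (id 8, depth 2), tmp (id 9, depth 2), photos (id 12, depth 2).
Iteration 3: no rows with parent_id in {8,9,12}; recursion stops.
SUM(depth) = 0 + 1 + 1 + 2 + 2 + 2 = 8.

8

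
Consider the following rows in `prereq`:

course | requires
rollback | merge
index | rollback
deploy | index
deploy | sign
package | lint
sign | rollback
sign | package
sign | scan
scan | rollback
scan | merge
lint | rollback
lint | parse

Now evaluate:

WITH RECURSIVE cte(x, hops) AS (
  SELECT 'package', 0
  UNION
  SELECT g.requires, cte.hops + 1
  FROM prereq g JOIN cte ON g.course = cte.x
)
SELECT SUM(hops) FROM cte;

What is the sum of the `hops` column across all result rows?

Base: (package, hops=0).
Iteration 1: edges from {package} -> (lint, hops=1).
Iteration 2: edges from {lint} -> (parse, hops=2), (rollback, hops=2).
Iteration 3: edges from {parse,rollback} -> (merge, hops=3).
Iteration 4: no outgoing edges from {merge}; recursion stops.
SUM(hops) = 0 + 1 + 2 + 2 + 3 = 8.

8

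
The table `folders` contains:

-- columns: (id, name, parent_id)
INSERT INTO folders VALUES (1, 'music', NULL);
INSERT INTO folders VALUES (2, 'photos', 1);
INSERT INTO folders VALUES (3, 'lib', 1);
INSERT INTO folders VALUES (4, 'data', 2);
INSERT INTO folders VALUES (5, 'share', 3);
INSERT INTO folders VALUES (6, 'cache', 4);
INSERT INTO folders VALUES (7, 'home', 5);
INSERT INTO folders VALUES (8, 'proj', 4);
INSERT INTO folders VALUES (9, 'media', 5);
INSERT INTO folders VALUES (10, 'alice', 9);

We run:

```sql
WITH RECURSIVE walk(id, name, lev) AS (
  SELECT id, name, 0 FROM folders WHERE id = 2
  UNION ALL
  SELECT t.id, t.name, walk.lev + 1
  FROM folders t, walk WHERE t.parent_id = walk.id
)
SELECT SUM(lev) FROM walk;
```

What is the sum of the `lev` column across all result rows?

5

Base: id=2 (photos) at lev 0.
Iteration 1: rows with parent_id in {2} -> data (id 4, lev 1).
Iteration 2: rows with parent_id in {4} -> cache (id 6, lev 2), proj (id 8, lev 2).
Iteration 3: no rows with parent_id in {6,8}; recursion stops.
SUM(lev) = 0 + 1 + 2 + 2 = 5.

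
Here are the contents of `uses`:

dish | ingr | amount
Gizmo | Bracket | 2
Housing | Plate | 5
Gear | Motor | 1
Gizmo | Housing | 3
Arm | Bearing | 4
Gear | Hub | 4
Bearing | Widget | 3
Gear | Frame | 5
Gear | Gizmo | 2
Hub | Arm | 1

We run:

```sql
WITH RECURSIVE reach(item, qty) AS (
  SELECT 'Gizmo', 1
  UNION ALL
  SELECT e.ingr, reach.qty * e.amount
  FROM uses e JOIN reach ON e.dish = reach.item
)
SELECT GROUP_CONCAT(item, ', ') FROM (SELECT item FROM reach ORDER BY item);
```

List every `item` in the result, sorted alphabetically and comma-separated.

Base: (Gizmo, qty=1).
Iteration 1: components of {Gizmo} -> Bracket = 1*2 = 2, Housing = 1*3 = 3.
Iteration 2: components of {Bracket,Housing} -> Plate = 3*5 = 15.
Iteration 3: no further components; recursion stops.

Bracket, Gizmo, Housing, Plate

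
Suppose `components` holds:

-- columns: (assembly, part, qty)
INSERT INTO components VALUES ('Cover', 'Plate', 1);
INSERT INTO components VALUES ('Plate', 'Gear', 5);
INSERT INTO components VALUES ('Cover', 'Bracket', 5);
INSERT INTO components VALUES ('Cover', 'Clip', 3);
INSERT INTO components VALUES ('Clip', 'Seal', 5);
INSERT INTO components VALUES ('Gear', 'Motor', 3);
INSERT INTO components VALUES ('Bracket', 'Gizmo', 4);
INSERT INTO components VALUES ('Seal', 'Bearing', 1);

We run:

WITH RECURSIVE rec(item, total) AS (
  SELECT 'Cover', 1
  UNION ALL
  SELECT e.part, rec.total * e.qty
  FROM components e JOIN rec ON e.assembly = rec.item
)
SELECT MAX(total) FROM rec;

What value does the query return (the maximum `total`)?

Base: (Cover, total=1).
Iteration 1: components of {Cover} -> Bracket = 1*5 = 5, Clip = 1*3 = 3, Plate = 1*1 = 1.
Iteration 2: components of {Bracket,Clip,Plate} -> Gear = 1*5 = 5, Gizmo = 5*4 = 20, Seal = 3*5 = 15.
Iteration 3: components of {Gear,Gizmo,Seal} -> Bearing = 15*1 = 15, Motor = 5*3 = 15.
Iteration 4: no further components; recursion stops.
total values: 1, 1, 5, 3, 5, 20, 15, 15, 15; the maximum is 20.

20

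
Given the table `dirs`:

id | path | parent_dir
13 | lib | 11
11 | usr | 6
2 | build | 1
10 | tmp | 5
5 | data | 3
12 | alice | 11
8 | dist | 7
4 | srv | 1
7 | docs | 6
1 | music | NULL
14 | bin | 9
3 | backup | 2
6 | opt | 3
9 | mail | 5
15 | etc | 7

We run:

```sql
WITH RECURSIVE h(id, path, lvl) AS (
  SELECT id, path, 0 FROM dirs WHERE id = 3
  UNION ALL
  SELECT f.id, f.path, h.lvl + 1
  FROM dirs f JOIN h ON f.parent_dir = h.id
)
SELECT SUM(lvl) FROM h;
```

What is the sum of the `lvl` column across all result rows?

25

Base: id=3 (backup) at lvl 0.
Iteration 1: rows with parent_dir in {3} -> data (id 5, lvl 1), opt (id 6, lvl 1).
Iteration 2: rows with parent_dir in {5,6} -> docs (id 7, lvl 2), mail (id 9, lvl 2), tmp (id 10, lvl 2), usr (id 11, lvl 2).
Iteration 3: rows with parent_dir in {7,9,10,11} -> dist (id 8, lvl 3), alice (id 12, lvl 3), lib (id 13, lvl 3), bin (id 14, lvl 3), etc (id 15, lvl 3).
Iteration 4: no rows with parent_dir in {8,12,13,14,15}; recursion stops.
SUM(lvl) = 0 + 1 + 1 + 2 + 2 + 2 + 2 + 3 + 3 + 3 + 3 + 3 = 25.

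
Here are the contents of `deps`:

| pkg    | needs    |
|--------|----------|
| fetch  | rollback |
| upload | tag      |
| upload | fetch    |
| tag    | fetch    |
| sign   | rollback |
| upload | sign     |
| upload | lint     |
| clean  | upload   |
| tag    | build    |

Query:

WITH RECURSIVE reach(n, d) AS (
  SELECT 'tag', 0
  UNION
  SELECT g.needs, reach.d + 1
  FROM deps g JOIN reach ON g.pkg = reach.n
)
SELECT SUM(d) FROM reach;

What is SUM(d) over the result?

Base: (tag, d=0).
Iteration 1: edges from {tag} -> (build, d=1), (fetch, d=1).
Iteration 2: edges from {build,fetch} -> (rollback, d=2).
Iteration 3: no outgoing edges from {rollback}; recursion stops.
SUM(d) = 0 + 1 + 1 + 2 = 4.

4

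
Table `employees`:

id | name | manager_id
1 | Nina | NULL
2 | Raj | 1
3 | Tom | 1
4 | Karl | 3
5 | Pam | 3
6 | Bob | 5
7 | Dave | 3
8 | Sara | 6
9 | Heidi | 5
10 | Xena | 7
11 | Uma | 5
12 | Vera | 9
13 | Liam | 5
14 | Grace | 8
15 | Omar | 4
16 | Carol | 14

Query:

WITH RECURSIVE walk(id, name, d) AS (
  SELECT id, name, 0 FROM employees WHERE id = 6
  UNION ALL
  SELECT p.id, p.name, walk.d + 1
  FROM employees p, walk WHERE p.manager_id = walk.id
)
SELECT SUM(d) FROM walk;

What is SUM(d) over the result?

6

Base: id=6 (Bob) at d 0.
Iteration 1: rows with manager_id in {6} -> Sara (id 8, d 1).
Iteration 2: rows with manager_id in {8} -> Grace (id 14, d 2).
Iteration 3: rows with manager_id in {14} -> Carol (id 16, d 3).
Iteration 4: no rows with manager_id in {16}; recursion stops.
SUM(d) = 0 + 1 + 2 + 3 = 6.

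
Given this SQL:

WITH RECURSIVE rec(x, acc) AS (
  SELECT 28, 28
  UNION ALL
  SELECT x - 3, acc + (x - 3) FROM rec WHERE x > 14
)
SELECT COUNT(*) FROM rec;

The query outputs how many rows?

Base: x=28, acc=28.
Iteration 1: 28 > 14 holds -> x = 28 - 3 = 25, acc = 28 + 25 = 53.
Iteration 2: 25 > 14 holds -> x = 25 - 3 = 22, acc = 53 + 22 = 75.
Iteration 3: 22 > 14 holds -> x = 22 - 3 = 19, acc = 75 + 19 = 94.
Iteration 4: 19 > 14 holds -> x = 19 - 3 = 16, acc = 94 + 16 = 110.
Iteration 5: 16 > 14 holds -> x = 16 - 3 = 13, acc = 110 + 13 = 123.
Iteration 6: 13 > 14 fails; recursion stops.
Total rows emitted: 6.

6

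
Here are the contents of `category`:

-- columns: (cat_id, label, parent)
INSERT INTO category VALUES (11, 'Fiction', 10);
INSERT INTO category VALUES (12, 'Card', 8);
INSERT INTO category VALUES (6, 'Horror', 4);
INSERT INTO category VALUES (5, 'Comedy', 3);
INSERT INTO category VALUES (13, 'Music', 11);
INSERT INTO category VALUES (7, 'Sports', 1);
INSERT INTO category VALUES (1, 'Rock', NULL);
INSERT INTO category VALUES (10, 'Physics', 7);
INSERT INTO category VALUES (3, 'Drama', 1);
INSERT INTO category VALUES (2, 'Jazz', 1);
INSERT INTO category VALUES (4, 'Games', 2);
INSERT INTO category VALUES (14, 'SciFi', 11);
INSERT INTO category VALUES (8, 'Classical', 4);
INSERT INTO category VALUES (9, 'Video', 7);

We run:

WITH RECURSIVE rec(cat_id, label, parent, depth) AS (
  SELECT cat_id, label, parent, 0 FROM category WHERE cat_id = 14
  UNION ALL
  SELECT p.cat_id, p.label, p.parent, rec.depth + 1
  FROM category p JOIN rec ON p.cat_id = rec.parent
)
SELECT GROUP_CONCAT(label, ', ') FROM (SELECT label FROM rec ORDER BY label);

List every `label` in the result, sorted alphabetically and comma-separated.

Fiction, Physics, Rock, SciFi, Sports

Base: cat_id=14 (SciFi), parent=11, depth 0.
Iteration 1: join on cat_id=11 -> Fiction (id 11, parent=10, depth 1).
Iteration 2: join on cat_id=10 -> Physics (id 10, parent=7, depth 2).
Iteration 3: join on cat_id=7 -> Sports (id 7, parent=1, depth 3).
Iteration 4: join on cat_id=1 -> Rock (id 1, parent=NULL, depth 4).
Iteration 5: parent is NULL; no match; recursion stops.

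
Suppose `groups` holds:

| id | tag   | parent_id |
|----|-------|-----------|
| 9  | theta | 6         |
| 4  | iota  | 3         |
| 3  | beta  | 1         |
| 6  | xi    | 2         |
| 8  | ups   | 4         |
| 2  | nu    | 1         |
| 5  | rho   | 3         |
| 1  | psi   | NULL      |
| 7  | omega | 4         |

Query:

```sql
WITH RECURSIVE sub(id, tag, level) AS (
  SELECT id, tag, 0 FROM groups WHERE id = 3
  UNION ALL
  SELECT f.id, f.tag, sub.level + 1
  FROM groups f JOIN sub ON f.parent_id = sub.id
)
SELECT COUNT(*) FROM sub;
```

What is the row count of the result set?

Base: id=3 (beta) at level 0.
Iteration 1: rows with parent_id in {3} -> iota (id 4, level 1), rho (id 5, level 1).
Iteration 2: rows with parent_id in {4,5} -> omega (id 7, level 2), ups (id 8, level 2).
Iteration 3: no rows with parent_id in {7,8}; recursion stops.
Total rows emitted: 5.

5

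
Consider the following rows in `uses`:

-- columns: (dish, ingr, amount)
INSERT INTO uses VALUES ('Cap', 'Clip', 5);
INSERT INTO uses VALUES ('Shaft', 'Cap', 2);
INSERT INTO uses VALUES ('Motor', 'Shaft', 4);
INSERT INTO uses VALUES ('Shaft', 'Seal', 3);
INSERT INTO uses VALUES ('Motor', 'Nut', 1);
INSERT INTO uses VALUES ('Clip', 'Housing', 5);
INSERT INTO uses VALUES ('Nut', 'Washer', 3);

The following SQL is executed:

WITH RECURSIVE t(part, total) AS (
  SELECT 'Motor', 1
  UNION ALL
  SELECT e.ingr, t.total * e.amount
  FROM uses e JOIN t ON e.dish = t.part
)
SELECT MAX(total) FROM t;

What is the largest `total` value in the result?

200

Base: (Motor, total=1).
Iteration 1: components of {Motor} -> Nut = 1*1 = 1, Shaft = 1*4 = 4.
Iteration 2: components of {Nut,Shaft} -> Cap = 4*2 = 8, Seal = 4*3 = 12, Washer = 1*3 = 3.
Iteration 3: components of {Cap,Seal,Washer} -> Clip = 8*5 = 40.
Iteration 4: components of {Clip} -> Housing = 40*5 = 200.
Iteration 5: no further components; recursion stops.
total values: 1, 4, 1, 12, 8, 3, 40, 200; the maximum is 200.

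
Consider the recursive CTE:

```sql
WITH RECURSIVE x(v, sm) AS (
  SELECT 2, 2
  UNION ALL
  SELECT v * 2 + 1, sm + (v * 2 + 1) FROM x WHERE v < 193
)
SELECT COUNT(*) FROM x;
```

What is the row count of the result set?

8

Base: v=2, sm=2.
Iteration 1: 2 < 193 holds -> v = 2 * 2 + 1 = 5, sm = 2 + 5 = 7.
Iteration 2: 5 < 193 holds -> v = 5 * 2 + 1 = 11, sm = 7 + 11 = 18.
Iteration 3: 11 < 193 holds -> v = 11 * 2 + 1 = 23, sm = 18 + 23 = 41.
Iteration 4: 23 < 193 holds -> v = 23 * 2 + 1 = 47, sm = 41 + 47 = 88.
Iteration 5: 47 < 193 holds -> v = 47 * 2 + 1 = 95, sm = 88 + 95 = 183.
Iteration 6: 95 < 193 holds -> v = 95 * 2 + 1 = 191, sm = 183 + 191 = 374.
Iteration 7: 191 < 193 holds -> v = 191 * 2 + 1 = 383, sm = 374 + 383 = 757.
Iteration 8: 383 < 193 fails; recursion stops.
Total rows emitted: 8.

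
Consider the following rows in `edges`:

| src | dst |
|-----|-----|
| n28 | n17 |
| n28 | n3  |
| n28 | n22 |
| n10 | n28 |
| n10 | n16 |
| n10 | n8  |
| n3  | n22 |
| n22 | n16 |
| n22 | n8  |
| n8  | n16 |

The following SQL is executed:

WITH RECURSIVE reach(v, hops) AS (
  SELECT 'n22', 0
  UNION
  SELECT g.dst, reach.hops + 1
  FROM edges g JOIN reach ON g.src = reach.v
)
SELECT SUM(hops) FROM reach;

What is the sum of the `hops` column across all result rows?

4

Base: (n22, hops=0).
Iteration 1: edges from {n22} -> (n16, hops=1), (n8, hops=1).
Iteration 2: edges from {n16,n8} -> (n16, hops=2).
Iteration 3: no outgoing edges from {n16}; recursion stops.
SUM(hops) = 0 + 1 + 1 + 2 = 4.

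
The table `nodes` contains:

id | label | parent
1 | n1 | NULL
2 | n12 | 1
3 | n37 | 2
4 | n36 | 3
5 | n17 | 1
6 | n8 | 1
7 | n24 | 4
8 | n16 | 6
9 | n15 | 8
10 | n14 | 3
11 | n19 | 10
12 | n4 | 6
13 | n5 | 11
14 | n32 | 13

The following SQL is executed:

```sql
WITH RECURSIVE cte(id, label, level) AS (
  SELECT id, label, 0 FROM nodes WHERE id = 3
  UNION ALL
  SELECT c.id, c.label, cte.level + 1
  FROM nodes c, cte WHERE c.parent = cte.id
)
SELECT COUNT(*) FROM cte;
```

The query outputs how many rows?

Base: id=3 (n37) at level 0.
Iteration 1: rows with parent in {3} -> n36 (id 4, level 1), n14 (id 10, level 1).
Iteration 2: rows with parent in {4,10} -> n24 (id 7, level 2), n19 (id 11, level 2).
Iteration 3: rows with parent in {7,11} -> n5 (id 13, level 3).
Iteration 4: rows with parent in {13} -> n32 (id 14, level 4).
Iteration 5: no rows with parent in {14}; recursion stops.
Total rows emitted: 7.

7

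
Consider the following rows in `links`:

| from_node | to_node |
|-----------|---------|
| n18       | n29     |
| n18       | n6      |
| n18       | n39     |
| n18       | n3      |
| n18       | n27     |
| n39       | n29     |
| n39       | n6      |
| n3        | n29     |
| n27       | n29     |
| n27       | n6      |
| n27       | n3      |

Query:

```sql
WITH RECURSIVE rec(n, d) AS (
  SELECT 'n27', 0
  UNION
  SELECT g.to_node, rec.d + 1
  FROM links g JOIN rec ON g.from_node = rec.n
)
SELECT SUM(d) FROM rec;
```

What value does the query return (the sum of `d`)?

5

Base: (n27, d=0).
Iteration 1: edges from {n27} -> (n29, d=1), (n3, d=1), (n6, d=1).
Iteration 2: edges from {n29,n3,n6} -> (n29, d=2).
Iteration 3: no outgoing edges from {n29}; recursion stops.
SUM(d) = 0 + 1 + 1 + 1 + 2 = 5.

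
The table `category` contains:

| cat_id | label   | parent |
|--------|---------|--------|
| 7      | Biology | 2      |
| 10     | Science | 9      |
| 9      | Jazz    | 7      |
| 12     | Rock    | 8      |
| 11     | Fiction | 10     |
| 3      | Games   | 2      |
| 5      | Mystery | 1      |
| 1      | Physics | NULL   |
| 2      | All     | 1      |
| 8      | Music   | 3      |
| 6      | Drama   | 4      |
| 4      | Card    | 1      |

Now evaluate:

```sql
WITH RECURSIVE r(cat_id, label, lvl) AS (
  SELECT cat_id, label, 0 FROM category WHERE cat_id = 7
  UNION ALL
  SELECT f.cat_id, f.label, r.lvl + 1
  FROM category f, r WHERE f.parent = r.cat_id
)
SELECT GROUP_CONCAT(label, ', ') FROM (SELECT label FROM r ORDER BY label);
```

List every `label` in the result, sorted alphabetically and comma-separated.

Biology, Fiction, Jazz, Science

Base: cat_id=7 (Biology) at lvl 0.
Iteration 1: rows with parent in {7} -> Jazz (id 9, lvl 1).
Iteration 2: rows with parent in {9} -> Science (id 10, lvl 2).
Iteration 3: rows with parent in {10} -> Fiction (id 11, lvl 3).
Iteration 4: no rows with parent in {11}; recursion stops.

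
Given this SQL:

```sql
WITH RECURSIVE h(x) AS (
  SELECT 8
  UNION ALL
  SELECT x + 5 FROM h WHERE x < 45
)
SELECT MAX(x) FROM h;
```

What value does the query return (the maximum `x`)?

48

Base: x=8.
Iteration 1: 8 < 45 holds -> x = 8 + 5 = 13.
Iteration 2: 13 < 45 holds -> x = 13 + 5 = 18.
Iteration 3: 18 < 45 holds -> x = 18 + 5 = 23.
Iteration 4: 23 < 45 holds -> x = 23 + 5 = 28.
Iteration 5: 28 < 45 holds -> x = 28 + 5 = 33.
Iteration 6: 33 < 45 holds -> x = 33 + 5 = 38.
Iteration 7: 38 < 45 holds -> x = 38 + 5 = 43.
Iteration 8: 43 < 45 holds -> x = 43 + 5 = 48.
Iteration 9: 48 < 45 fails; recursion stops.
x values: 8, 13, 18, 23, 28, 33, 38, 43, 48; the maximum is 48.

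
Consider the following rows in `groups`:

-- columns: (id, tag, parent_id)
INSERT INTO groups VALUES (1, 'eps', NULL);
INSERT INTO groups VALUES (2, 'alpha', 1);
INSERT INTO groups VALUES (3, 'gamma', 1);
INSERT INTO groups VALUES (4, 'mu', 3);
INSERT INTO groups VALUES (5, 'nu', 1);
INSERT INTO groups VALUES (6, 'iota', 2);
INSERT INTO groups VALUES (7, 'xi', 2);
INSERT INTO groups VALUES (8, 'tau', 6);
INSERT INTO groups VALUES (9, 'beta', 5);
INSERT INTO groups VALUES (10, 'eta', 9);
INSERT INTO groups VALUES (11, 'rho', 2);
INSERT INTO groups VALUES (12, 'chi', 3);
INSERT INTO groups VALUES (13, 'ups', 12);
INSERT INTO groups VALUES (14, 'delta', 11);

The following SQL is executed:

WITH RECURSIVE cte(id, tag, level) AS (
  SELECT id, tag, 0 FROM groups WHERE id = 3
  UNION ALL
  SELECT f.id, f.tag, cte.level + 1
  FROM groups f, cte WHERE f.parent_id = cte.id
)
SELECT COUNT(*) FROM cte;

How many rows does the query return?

Base: id=3 (gamma) at level 0.
Iteration 1: rows with parent_id in {3} -> mu (id 4, level 1), chi (id 12, level 1).
Iteration 2: rows with parent_id in {4,12} -> ups (id 13, level 2).
Iteration 3: no rows with parent_id in {13}; recursion stops.
Total rows emitted: 4.

4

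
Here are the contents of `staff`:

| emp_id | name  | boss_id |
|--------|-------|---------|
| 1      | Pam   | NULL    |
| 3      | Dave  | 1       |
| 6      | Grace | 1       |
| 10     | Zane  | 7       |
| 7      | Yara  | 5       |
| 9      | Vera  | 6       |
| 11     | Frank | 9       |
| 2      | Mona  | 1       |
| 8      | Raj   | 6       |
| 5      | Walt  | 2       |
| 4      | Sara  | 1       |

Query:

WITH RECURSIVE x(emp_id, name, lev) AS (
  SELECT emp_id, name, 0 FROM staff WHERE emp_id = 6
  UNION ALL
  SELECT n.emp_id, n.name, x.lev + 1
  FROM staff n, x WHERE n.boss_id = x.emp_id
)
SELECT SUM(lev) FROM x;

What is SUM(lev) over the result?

4

Base: emp_id=6 (Grace) at lev 0.
Iteration 1: rows with boss_id in {6} -> Raj (id 8, lev 1), Vera (id 9, lev 1).
Iteration 2: rows with boss_id in {8,9} -> Frank (id 11, lev 2).
Iteration 3: no rows with boss_id in {11}; recursion stops.
SUM(lev) = 0 + 1 + 1 + 2 = 4.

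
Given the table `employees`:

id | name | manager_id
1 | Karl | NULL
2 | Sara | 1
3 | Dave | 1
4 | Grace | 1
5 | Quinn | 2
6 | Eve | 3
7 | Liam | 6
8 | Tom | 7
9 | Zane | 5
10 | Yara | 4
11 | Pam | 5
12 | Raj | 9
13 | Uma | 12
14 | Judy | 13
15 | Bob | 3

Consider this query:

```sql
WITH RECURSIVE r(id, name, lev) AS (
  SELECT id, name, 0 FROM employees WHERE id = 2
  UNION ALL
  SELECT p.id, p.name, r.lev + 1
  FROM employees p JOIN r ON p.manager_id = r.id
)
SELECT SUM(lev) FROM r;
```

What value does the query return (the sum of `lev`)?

Base: id=2 (Sara) at lev 0.
Iteration 1: rows with manager_id in {2} -> Quinn (id 5, lev 1).
Iteration 2: rows with manager_id in {5} -> Zane (id 9, lev 2), Pam (id 11, lev 2).
Iteration 3: rows with manager_id in {9,11} -> Raj (id 12, lev 3).
Iteration 4: rows with manager_id in {12} -> Uma (id 13, lev 4).
Iteration 5: rows with manager_id in {13} -> Judy (id 14, lev 5).
Iteration 6: no rows with manager_id in {14}; recursion stops.
SUM(lev) = 0 + 1 + 2 + 2 + 3 + 4 + 5 = 17.

17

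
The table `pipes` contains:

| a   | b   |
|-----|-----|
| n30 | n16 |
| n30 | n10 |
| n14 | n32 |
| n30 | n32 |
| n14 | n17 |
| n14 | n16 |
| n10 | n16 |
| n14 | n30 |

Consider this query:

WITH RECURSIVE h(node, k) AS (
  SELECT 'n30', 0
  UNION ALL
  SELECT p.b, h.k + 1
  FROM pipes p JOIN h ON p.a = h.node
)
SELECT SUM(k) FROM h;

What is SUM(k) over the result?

5

Base: (n30, k=0).
Iteration 1: edges from {n30} -> (n10, k=1), (n16, k=1), (n32, k=1).
Iteration 2: edges from {n10,n16,n32} -> (n16, k=2).
Iteration 3: no outgoing edges from {n16}; recursion stops.
SUM(k) = 0 + 1 + 1 + 1 + 2 = 5.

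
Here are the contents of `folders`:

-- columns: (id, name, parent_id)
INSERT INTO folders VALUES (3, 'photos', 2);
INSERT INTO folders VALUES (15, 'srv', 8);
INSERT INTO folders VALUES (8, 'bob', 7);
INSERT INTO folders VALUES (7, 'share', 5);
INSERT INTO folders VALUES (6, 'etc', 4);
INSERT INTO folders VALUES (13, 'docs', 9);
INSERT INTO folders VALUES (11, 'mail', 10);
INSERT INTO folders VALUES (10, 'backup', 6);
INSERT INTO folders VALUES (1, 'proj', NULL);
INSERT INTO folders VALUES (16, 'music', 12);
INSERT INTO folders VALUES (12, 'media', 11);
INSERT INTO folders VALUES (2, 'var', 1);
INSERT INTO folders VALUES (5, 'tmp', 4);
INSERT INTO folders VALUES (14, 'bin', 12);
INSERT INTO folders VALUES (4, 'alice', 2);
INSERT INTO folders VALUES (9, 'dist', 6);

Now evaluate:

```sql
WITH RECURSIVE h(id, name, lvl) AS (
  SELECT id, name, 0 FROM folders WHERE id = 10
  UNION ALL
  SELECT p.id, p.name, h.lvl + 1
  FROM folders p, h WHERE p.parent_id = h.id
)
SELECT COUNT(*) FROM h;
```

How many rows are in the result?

Base: id=10 (backup) at lvl 0.
Iteration 1: rows with parent_id in {10} -> mail (id 11, lvl 1).
Iteration 2: rows with parent_id in {11} -> media (id 12, lvl 2).
Iteration 3: rows with parent_id in {12} -> bin (id 14, lvl 3), music (id 16, lvl 3).
Iteration 4: no rows with parent_id in {14,16}; recursion stops.
Total rows emitted: 5.

5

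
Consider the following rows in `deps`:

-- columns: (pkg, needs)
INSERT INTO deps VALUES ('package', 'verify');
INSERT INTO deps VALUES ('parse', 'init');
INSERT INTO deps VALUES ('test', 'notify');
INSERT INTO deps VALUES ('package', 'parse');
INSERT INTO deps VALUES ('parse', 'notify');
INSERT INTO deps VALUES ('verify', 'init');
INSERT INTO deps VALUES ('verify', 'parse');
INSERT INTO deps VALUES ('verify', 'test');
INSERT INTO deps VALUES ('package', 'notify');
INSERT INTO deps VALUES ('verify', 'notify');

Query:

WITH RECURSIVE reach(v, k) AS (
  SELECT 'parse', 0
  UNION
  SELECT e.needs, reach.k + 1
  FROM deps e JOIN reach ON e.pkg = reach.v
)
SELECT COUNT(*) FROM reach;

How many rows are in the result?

3

Base: (parse, k=0).
Iteration 1: edges from {parse} -> (init, k=1), (notify, k=1).
Iteration 2: no outgoing edges from {init,notify}; recursion stops.
Total rows emitted: 3.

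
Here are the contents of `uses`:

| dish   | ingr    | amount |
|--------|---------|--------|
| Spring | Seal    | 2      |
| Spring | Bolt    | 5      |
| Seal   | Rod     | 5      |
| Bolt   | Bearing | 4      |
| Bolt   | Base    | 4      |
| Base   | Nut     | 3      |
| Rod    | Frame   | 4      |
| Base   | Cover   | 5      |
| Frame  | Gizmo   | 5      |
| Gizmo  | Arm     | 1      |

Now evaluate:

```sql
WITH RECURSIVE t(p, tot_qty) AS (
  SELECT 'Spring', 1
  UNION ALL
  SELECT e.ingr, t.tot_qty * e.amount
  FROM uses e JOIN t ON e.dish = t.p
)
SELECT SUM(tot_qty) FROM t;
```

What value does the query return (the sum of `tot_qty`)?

Base: (Spring, tot_qty=1).
Iteration 1: components of {Spring} -> Bolt = 1*5 = 5, Seal = 1*2 = 2.
Iteration 2: components of {Bolt,Seal} -> Base = 5*4 = 20, Bearing = 5*4 = 20, Rod = 2*5 = 10.
Iteration 3: components of {Base,Bearing,Rod} -> Cover = 20*5 = 100, Frame = 10*4 = 40, Nut = 20*3 = 60.
Iteration 4: components of {Cover,Frame,Nut} -> Gizmo = 40*5 = 200.
Iteration 5: components of {Gizmo} -> Arm = 200*1 = 200.
Iteration 6: no further components; recursion stops.
SUM(tot_qty) = 1 + 2 + 5 + 10 + 20 + 20 + 40 + 60 + 100 + 200 + 200 = 658.

658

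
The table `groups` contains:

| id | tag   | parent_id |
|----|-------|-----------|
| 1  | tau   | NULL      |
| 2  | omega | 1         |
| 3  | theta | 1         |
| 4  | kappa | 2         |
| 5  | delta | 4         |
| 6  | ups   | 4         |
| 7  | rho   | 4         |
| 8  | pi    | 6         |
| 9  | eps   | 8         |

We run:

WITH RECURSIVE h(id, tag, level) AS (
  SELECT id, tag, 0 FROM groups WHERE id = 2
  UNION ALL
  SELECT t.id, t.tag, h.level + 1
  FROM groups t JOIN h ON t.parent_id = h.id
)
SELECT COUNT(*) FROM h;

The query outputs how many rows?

7

Base: id=2 (omega) at level 0.
Iteration 1: rows with parent_id in {2} -> kappa (id 4, level 1).
Iteration 2: rows with parent_id in {4} -> delta (id 5, level 2), ups (id 6, level 2), rho (id 7, level 2).
Iteration 3: rows with parent_id in {5,6,7} -> pi (id 8, level 3).
Iteration 4: rows with parent_id in {8} -> eps (id 9, level 4).
Iteration 5: no rows with parent_id in {9}; recursion stops.
Total rows emitted: 7.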